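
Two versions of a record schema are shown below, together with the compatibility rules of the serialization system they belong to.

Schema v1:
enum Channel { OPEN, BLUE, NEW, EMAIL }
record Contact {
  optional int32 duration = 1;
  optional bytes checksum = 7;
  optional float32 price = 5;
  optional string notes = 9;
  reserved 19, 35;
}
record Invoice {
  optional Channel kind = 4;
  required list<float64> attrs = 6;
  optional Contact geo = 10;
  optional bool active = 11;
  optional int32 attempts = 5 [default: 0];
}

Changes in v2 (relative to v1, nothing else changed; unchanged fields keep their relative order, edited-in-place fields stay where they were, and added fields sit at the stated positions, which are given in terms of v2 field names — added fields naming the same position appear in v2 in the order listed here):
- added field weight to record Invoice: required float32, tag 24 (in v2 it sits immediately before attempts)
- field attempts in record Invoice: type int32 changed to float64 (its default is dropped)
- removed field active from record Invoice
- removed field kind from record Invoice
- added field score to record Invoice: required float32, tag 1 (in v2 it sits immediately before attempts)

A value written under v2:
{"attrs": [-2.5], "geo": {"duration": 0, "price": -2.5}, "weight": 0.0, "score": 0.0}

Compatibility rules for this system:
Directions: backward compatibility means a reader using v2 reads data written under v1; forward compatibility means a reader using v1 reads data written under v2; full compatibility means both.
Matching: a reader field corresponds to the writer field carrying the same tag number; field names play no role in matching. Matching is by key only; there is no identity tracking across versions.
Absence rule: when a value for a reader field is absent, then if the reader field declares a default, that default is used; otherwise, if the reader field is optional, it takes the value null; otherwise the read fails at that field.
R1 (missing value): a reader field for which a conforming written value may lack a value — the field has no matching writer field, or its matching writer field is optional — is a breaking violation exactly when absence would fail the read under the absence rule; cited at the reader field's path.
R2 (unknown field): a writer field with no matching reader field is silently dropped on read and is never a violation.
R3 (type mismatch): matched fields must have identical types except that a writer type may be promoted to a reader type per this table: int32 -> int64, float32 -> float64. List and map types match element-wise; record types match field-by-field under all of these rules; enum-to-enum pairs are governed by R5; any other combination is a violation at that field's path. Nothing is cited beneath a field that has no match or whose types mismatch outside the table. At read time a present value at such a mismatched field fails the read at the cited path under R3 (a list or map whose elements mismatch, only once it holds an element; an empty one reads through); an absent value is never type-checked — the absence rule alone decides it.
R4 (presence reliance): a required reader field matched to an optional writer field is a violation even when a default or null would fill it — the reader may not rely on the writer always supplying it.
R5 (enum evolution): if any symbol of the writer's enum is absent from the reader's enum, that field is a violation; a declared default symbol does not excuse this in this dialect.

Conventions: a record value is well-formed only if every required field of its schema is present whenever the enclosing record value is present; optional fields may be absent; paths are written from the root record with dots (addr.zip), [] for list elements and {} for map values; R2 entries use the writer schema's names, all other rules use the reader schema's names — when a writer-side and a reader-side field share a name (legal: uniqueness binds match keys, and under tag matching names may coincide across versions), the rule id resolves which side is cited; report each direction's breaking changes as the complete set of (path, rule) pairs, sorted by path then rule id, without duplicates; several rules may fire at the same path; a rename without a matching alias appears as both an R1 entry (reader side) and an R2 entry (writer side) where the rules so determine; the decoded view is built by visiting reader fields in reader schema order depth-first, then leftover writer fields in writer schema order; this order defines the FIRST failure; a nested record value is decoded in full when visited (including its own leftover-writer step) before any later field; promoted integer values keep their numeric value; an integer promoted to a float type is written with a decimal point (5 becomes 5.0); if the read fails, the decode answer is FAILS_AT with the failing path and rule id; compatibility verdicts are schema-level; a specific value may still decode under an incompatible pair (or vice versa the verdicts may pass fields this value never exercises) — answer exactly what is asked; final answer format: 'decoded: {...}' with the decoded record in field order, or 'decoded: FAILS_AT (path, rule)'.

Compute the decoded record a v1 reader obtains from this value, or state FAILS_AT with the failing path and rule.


the writer's type comes first in each Invoice pair
migrating the Invoice value to v1:
  kind := null (missing; optional => null)
  attrs := [-2.5]
  geo.duration := 0
  geo.checksum := null (missing; optional => null)
  geo.price := -2.5
  geo.notes := null (missing; optional => null)
  active := null (missing; optional => null)
  attempts := 0 (missing; default applied)
  writer weight: no reader field; dropped
  writer score: no reader field; dropped
  => decoded: {"kind": null, "attrs": [-2.5], "geo": {"duration": 0, "checksum": null, "price": -2.5, "notes": null}, "active": null, "attempts": 0}
checking off the Invoice differences that do not matter here:
  added field score to record Invoice: required float32, tag 1 (in v2 it sits immediately before attempts) -> affects the rule determinations only; this particular Invoice value decodes identically
  field attempts in record Invoice: type int32 changed to float64 (its default is dropped) -> affects the rule determinations only; this particular Invoice value decodes identically
  removed field active from record Invoice -> no rule fires on it and the decoded Invoice view is identical with or without it
  removed field kind from record Invoice -> no rule fires on it and the decoded Invoice view is identical with or without it
  added field weight to record Invoice: required float32, tag 24 (in v2 it sits immediately before attempts) -> affects the rule determinations only; this particular Invoice value decodes identically

decoded: {"kind": null, "attrs": [-2.5], "geo": {"duration": 0, "checksum": null, "price": -2.5, "notes": null}, "active": null, "attempts": 0}


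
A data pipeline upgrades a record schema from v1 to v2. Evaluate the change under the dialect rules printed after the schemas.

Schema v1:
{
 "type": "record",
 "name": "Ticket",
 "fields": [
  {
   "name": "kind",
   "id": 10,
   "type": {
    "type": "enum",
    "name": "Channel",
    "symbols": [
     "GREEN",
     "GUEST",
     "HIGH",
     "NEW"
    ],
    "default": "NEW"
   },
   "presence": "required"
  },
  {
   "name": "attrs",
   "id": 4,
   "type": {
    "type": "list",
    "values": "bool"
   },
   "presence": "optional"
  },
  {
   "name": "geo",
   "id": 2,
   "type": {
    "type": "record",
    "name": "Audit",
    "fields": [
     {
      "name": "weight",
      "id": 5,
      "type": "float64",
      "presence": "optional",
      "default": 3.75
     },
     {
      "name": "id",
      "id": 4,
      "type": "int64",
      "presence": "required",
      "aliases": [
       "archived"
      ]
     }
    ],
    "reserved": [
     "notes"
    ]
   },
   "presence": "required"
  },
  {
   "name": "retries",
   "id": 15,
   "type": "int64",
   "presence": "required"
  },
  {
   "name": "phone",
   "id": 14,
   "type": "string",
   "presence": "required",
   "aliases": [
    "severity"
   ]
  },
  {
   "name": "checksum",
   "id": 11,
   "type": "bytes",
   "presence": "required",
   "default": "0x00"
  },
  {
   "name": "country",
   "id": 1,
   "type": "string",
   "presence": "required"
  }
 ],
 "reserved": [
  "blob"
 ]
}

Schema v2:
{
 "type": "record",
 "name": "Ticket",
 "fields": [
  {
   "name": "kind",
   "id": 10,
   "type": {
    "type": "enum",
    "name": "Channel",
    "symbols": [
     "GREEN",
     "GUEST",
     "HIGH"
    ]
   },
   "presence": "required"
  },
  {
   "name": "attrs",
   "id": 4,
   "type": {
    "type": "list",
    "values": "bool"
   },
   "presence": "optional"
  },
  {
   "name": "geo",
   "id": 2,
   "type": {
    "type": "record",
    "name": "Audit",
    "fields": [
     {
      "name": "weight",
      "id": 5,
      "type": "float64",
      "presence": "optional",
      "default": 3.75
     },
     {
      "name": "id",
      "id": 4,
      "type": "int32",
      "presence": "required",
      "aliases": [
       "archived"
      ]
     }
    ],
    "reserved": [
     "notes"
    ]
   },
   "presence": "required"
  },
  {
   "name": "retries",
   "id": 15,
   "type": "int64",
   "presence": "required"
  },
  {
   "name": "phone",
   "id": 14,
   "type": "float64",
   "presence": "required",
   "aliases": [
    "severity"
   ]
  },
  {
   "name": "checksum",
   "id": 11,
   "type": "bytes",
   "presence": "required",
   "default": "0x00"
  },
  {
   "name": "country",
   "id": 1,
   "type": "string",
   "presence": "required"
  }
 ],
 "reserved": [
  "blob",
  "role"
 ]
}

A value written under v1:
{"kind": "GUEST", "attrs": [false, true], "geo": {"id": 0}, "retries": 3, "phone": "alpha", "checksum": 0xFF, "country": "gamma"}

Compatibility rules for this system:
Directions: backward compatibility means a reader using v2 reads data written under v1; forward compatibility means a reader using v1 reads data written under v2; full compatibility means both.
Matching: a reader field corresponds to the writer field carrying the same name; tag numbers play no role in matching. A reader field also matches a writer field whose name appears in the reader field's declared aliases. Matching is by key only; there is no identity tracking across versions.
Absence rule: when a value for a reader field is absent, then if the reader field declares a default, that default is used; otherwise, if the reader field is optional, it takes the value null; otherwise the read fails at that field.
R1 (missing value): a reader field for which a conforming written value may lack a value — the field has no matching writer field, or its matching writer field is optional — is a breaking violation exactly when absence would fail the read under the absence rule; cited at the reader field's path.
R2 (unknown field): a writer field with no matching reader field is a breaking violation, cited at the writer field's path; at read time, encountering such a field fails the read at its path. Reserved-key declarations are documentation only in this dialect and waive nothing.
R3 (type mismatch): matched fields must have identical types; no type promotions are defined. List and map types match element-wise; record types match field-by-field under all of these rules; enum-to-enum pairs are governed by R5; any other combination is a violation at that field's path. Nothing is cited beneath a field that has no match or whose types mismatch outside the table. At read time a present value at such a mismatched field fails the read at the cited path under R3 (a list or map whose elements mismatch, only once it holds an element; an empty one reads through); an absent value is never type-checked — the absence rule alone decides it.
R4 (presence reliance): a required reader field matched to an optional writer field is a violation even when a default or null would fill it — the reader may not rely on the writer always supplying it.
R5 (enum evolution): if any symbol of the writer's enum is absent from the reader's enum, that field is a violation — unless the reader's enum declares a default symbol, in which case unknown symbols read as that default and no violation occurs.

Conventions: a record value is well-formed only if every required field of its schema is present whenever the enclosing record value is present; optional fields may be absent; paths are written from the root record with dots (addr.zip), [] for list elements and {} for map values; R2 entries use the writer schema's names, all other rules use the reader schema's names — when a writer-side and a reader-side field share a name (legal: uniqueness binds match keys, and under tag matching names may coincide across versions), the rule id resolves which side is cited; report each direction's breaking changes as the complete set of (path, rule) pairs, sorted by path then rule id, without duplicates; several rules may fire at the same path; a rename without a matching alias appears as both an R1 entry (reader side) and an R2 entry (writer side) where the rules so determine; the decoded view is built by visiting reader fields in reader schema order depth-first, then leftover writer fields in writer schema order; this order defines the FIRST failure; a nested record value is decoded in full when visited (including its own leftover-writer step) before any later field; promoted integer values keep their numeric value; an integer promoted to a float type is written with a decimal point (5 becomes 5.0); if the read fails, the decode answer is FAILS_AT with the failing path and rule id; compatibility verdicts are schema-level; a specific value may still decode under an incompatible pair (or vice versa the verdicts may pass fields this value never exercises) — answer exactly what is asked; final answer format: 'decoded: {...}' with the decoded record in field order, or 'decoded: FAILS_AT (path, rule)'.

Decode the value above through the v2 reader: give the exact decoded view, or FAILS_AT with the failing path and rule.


decoded: FAILS_AT (geo.id, R3)

arrows below run writer -> reader for Ticket
migrating the Ticket value to v2:
  kind := "GUEST"
  attrs := [false, true]
  geo.weight := 3.75 (no value, default fills)
  read fails at geo.id under R3
  => FAILS_AT (geo.id, R3)
the rest of the Ticket diff is inert for this question:
  enum Channel (field kind in record Ticket): symbol NEW removed (it was the default; the default is cleared) -> shifts the Ticket verdicts, not this decode
  field phone in record Ticket: type string changed to float64 -> shifts the Ticket verdicts, not this decode


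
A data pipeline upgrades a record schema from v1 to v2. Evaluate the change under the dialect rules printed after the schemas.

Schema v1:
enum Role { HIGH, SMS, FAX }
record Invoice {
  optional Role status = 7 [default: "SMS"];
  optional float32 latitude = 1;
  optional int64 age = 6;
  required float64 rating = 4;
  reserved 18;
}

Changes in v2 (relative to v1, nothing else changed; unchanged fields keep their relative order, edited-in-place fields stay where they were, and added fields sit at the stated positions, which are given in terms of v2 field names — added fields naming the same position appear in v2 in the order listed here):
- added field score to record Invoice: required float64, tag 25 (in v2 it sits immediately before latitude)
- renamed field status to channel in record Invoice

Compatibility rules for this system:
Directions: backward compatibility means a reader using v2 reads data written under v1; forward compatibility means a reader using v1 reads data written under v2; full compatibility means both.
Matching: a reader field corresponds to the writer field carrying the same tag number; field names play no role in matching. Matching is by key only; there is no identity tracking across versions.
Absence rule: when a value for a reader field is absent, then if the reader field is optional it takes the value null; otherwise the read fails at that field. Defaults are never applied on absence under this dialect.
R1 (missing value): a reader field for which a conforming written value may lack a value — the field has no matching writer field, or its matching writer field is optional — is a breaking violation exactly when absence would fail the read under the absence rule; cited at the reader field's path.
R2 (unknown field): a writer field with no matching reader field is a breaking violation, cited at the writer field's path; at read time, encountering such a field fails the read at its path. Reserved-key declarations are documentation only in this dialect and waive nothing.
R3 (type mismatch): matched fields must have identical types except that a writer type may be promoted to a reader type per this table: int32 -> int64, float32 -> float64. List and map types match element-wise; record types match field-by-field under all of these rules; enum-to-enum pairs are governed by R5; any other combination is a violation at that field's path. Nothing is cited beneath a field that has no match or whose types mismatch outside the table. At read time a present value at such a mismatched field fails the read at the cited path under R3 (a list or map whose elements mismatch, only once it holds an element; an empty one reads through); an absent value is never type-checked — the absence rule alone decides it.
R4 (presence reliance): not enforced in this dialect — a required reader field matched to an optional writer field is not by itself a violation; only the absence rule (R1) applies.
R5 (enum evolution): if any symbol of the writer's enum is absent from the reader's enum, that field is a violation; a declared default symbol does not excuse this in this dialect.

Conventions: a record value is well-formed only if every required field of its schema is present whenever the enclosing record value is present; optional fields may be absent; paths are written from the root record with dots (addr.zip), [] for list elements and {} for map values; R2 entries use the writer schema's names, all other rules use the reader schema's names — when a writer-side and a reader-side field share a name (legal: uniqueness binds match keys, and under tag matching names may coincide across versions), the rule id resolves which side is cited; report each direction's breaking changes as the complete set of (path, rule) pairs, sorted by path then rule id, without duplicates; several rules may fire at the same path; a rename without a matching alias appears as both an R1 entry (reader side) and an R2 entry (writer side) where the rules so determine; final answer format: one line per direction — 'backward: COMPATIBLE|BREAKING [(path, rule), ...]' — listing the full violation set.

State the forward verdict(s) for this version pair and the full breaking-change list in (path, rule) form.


the writer's type comes first in each Invoice pair
forward for Invoice (reader v1, writer v2):
  Role -> Role, writer optional: status aligns to channel
  float32 -> float32, writer optional: latitude aligns to latitude
  int64 -> int64, writer optional: age aligns to age
  float64 -> float64, writer required: rating aligns to rating
  score (writer side), unknown to reader
  breaking: (score, R2)
  forward on Invoice therefore BREAKING (1)
the rest of the Invoice diff is inert for this question:
  renamed field status to channel in record Invoice -> no rule fires on it in Invoice's dialect; the asked verdict holds

forward: BREAKING [(score, R2)]


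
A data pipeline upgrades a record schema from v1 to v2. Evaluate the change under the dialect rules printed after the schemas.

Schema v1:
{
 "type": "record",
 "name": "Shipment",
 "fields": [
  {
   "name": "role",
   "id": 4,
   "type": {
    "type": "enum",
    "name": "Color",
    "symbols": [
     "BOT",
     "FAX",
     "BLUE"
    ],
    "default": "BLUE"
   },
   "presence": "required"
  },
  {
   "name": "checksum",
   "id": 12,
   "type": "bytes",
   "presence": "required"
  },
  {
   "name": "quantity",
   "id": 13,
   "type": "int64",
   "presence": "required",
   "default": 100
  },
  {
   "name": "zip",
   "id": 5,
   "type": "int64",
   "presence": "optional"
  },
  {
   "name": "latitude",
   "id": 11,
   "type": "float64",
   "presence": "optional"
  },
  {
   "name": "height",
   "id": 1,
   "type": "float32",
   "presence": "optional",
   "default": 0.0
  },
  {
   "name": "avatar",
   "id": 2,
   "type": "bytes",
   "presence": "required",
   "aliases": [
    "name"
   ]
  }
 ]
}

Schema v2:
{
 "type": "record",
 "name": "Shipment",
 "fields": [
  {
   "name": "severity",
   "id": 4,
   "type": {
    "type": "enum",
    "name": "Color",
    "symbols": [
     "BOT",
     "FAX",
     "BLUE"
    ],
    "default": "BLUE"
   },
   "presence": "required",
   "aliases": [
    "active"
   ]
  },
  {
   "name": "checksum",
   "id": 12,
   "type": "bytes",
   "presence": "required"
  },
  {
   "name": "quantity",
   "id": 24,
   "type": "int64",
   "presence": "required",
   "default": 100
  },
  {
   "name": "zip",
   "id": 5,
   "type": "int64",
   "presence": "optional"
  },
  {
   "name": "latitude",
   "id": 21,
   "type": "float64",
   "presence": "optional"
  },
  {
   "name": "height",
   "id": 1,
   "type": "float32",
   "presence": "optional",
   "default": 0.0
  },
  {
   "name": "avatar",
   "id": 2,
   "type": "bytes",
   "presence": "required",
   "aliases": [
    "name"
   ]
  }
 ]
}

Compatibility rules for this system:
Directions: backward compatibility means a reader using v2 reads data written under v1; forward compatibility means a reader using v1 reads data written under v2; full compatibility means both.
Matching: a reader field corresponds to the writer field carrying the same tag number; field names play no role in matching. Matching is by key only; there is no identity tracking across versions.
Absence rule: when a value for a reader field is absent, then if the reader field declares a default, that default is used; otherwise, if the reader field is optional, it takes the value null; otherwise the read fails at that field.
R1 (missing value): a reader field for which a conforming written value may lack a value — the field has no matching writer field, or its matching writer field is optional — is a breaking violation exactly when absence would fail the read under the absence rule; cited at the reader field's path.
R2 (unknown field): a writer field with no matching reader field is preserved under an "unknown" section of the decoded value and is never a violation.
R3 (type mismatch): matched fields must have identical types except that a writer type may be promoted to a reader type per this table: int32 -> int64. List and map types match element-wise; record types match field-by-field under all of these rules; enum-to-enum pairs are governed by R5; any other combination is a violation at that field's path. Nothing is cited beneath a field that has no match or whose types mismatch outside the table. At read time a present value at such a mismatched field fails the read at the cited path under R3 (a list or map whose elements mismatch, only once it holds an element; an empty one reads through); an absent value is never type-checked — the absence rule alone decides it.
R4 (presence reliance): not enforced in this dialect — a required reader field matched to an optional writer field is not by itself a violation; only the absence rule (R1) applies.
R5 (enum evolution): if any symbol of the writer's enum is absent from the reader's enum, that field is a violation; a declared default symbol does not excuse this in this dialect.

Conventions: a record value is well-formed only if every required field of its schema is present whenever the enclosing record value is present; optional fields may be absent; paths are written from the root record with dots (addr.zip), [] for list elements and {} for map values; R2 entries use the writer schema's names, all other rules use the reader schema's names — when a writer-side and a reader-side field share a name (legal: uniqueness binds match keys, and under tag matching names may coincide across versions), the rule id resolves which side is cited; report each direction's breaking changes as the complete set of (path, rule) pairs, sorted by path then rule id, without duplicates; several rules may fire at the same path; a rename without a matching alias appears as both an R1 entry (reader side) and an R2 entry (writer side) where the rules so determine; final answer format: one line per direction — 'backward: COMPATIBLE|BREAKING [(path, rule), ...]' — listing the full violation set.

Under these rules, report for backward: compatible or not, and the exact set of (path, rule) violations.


in Shipment below, arrows point writer -> reader
checking backward for Shipment: reader v2 against writer v1:
  severity <- role (Color -> Color, writer required)
  checksum <- checksum (bytes -> bytes, writer required)
  quantity: no writer match
  zip <- zip (int64 -> int64, writer optional)
  latitude: no writer match
  height <- height (float32 -> float32, writer optional)
  avatar <- avatar (bytes -> bytes, writer required)
  writer quantity: unknown to reader
  writer latitude: unknown to reader
  => no violations; backward on Shipment: COMPATIBLE
the other Shipment changes do not affect what is asked:
  field latitude in record Shipment: tag 11 changed to 21 -> no rule fires on it in Shipment's dialect; the asked verdict holds
  renamed field role to severity in record Shipment -> no rule fires on it in Shipment's dialect; the asked verdict holds
  field quantity in record Shipment: tag 13 changed to 24 -> no rule fires on it in Shipment's dialect; the asked verdict holds

backward: COMPATIBLE []


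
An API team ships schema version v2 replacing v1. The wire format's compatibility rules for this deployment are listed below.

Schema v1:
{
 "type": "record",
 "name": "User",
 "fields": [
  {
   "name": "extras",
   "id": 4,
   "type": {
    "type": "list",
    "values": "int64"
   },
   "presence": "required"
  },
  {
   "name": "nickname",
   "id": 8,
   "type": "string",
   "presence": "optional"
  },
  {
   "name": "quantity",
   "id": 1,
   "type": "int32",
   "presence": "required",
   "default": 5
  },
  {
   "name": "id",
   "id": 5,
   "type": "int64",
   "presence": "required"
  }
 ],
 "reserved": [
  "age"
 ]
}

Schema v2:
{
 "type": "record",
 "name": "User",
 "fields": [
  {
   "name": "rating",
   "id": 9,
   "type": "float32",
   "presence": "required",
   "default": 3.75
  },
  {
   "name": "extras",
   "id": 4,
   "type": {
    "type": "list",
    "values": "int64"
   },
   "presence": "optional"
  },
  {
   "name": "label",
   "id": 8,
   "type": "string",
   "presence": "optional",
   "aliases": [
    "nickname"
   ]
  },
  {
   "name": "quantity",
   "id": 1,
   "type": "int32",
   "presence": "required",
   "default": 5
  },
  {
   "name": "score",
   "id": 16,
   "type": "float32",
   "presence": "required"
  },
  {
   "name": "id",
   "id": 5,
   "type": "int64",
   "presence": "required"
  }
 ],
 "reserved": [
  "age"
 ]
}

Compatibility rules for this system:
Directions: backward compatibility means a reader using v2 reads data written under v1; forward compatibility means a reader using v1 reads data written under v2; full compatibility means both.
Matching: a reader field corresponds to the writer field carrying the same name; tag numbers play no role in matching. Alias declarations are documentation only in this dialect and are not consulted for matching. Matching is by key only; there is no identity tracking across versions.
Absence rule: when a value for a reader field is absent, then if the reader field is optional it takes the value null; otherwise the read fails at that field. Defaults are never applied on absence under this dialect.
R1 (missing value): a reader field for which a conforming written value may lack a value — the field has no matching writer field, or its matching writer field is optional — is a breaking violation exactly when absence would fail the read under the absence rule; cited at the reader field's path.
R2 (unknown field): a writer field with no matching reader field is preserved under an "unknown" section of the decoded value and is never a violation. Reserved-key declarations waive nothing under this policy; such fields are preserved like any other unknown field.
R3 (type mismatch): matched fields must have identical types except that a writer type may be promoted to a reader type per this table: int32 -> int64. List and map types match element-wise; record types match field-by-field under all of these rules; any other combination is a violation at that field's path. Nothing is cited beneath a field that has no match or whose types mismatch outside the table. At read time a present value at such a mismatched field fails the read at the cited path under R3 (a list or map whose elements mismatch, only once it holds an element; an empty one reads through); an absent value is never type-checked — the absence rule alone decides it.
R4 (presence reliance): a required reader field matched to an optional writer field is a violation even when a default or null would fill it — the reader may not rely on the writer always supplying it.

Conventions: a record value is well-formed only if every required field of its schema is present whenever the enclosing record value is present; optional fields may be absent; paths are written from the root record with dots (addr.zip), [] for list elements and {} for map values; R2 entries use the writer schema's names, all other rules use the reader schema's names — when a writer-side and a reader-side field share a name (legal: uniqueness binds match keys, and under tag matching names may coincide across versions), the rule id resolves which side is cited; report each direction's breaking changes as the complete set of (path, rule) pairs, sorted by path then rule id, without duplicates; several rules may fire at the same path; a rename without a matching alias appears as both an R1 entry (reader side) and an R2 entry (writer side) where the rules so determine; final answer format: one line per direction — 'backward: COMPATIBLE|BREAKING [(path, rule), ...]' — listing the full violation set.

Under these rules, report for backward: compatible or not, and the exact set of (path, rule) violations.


backward: BREAKING [(rating, R1), (score, R1)]

arrows below run writer -> reader for User
checking backward for User: reader v2 against writer v1:
  rating has no writer counterpart
  writer required, list<int64> -> list<int64>: reader extras maps from writer extras
  label has no writer counterpart
  writer required, int32 -> int32: reader quantity maps from writer quantity
  score has no writer counterpart
  writer required, int64 -> int64: reader id maps from writer id
  writer nickname: unknown to reader
  R1 fires at rating
  R1 fires at score
  => backward verdict for User: BREAKING, 2 violation(s)
checking off the User differences that do not matter here:
  renamed field nickname to label in record User (alias nickname declared on the renamed field) -> fires no rule on User, leaving the asked answer as it is
  field extras in record User: required changed to optional -> affects forward compatibility only, which is not asked


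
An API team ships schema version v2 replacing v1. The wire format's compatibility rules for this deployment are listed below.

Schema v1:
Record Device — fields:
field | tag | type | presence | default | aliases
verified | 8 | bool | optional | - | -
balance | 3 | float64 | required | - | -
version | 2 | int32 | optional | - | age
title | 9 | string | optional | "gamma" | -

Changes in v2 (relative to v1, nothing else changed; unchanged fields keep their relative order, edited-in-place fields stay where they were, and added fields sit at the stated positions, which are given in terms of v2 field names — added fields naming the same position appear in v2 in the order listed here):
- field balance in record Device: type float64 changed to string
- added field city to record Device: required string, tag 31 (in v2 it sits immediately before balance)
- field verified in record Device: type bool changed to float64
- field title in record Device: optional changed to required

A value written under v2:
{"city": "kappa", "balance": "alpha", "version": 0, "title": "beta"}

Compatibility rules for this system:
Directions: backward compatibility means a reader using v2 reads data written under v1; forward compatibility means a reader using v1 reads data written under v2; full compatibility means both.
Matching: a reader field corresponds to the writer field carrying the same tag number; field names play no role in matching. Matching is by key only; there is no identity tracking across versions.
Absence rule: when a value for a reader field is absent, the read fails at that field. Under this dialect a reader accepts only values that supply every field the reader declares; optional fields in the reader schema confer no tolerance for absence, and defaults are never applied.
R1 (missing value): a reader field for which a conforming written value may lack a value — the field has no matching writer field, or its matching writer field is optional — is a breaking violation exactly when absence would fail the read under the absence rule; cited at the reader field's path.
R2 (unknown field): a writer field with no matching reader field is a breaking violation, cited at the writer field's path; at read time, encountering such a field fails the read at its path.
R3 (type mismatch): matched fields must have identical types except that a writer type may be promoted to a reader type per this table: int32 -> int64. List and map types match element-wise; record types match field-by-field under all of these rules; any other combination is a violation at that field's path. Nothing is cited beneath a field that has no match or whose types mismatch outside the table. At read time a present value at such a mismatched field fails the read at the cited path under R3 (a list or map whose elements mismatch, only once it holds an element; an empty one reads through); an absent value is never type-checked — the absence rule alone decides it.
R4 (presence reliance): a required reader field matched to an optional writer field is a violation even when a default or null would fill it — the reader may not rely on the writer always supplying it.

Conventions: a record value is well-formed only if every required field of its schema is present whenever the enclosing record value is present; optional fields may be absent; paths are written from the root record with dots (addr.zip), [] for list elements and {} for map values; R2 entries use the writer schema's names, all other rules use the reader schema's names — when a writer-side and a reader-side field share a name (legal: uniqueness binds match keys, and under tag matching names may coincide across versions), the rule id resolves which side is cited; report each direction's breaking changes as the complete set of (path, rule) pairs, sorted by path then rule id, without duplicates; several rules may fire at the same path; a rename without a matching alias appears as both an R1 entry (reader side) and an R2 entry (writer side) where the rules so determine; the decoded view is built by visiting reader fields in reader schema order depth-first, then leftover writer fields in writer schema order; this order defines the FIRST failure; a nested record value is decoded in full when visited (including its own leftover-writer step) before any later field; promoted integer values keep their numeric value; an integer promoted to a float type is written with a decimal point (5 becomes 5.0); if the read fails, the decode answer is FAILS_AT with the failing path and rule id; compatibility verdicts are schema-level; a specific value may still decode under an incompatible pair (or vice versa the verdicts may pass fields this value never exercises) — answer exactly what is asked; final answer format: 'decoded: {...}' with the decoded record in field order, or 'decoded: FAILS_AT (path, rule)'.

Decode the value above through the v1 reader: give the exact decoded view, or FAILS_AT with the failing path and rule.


in Device below, arrows point writer -> reader
migrating the Device value to v1:
  read fails at verified under R1 (no fill)
  => FAILS_AT (verified, R1)
remaining Device differences; none change what is asked:
  field balance in record Device: type float64 changed to string -> shifts the Device verdicts, not this decode
  added field city to record Device: required string, tag 31 (in v2 it sits immediately before balance) -> shifts the Device verdicts, not this decode
  field title in record Device: optional changed to required -> shifts the Device verdicts, not this decode

decoded: FAILS_AT (verified, R1)


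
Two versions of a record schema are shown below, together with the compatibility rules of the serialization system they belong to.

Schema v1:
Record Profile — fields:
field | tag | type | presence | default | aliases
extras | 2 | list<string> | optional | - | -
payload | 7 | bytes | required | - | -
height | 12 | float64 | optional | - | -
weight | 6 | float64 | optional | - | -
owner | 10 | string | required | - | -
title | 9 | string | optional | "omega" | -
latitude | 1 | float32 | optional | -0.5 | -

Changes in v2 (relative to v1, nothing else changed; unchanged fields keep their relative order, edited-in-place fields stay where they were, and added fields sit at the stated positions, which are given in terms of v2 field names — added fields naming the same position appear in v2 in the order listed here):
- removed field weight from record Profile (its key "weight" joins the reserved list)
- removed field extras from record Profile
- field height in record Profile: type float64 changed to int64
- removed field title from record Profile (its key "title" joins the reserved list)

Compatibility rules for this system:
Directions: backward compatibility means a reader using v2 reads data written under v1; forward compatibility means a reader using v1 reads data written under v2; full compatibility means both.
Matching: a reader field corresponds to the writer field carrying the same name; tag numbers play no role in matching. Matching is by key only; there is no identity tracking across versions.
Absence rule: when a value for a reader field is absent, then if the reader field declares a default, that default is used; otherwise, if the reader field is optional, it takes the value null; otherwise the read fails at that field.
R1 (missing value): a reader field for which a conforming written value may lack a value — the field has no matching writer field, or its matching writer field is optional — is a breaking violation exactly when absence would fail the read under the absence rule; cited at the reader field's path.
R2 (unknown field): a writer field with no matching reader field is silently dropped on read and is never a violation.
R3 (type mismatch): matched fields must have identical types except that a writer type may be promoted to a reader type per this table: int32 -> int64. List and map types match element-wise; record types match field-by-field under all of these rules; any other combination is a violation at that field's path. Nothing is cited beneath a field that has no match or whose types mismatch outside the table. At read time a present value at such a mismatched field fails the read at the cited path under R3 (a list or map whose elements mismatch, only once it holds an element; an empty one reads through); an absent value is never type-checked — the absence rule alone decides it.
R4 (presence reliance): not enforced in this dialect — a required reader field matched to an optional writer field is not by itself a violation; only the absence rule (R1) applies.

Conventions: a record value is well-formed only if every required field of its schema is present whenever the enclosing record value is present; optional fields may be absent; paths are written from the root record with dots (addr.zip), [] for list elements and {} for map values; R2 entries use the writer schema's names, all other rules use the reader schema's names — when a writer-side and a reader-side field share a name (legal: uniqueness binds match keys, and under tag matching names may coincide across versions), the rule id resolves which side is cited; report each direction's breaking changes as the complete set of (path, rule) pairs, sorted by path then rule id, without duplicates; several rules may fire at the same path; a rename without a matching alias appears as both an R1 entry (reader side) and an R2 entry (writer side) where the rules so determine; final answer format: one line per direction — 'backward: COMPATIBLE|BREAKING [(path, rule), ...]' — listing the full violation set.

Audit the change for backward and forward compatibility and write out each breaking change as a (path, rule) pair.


each type pair in Profile: writer, then reader
checking backward for Profile: reader v2 against writer v1:
  payload: bytes -> bytes, writer required; from payload
  height: float64 -> int64, writer optional; from height
  owner: string -> string, writer required; from owner
  latitude: float32 -> float32, writer optional; from latitude
  writer field extras has no reader counterpart
  writer field weight has no reader counterpart
  writer field title has no reader counterpart
  rule R3 violated at height
  => backward: BREAKING (1)
checking forward for Profile: reader v1 against writer v2:
  extras has no writer counterpart
  payload: bytes -> bytes, writer required; from payload
  height: int64 -> float64, writer optional; from height
  weight has no writer counterpart
  owner: string -> string, writer required; from owner
  title has no writer counterpart
  latitude: float32 -> float32, writer optional; from latitude
  rule R3 violated at height
  => forward: BREAKING (1)

backward: BREAKING [(height, R3)]; forward: BREAKING [(height, R3)]
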